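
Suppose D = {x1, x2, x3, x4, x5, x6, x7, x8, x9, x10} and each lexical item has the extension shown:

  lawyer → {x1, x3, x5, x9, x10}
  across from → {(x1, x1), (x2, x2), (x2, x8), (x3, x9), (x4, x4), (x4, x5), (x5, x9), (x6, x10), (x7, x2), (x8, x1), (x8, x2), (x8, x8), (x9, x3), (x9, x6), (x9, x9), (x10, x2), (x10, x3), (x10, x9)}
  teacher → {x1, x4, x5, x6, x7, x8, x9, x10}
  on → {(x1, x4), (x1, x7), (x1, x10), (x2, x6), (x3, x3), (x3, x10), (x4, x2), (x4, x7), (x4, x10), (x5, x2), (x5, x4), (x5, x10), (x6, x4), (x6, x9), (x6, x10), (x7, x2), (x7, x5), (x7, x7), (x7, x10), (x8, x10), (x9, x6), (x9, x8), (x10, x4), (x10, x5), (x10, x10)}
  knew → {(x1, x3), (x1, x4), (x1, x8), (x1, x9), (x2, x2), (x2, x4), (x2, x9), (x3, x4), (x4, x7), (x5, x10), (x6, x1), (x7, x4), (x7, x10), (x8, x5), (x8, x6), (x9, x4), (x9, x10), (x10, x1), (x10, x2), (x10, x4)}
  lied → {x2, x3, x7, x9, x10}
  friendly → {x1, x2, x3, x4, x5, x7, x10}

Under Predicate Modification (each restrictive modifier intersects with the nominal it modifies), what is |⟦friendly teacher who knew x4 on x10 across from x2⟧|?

⟦who knew x4⟧ = {x : ⟨x, x4⟩ ∈ ⟦knew⟧} = {x1, x2, x3, x7, x9, x10}
⟦on x10⟧ = {x : ⟨x, x10⟩ ∈ ⟦on⟧} = {x1, x3, x4, x5, x6, x7, x8, x10}
⟦across from x2⟧ = {x : ⟨x, x2⟩ ∈ ⟦across from⟧} = {x2, x7, x8, x10}
⟦teacher⟧ = {x1, x4, x5, x6, x7, x8, x9, x10}
… ∩ ⟦who knew x4⟧ = {x1, x4, x5, x6, x7, x8, x9, x10} ∩ {x1, x2, x3, x7, x9, x10} = {x1, x7, x9, x10}
… ∩ ⟦on x10⟧ = {x1, x7, x9, x10} ∩ {x1, x3, x4, x5, x6, x7, x8, x10} = {x1, x7, x10}
… ∩ ⟦across from x2⟧ = {x1, x7, x10} ∩ {x2, x7, x8, x10} = {x7, x10}
… ∩ ⟦friendly⟧ = {x7, x10} ∩ {x1, x2, x3, x4, x5, x7, x10} = {x7, x10}
⟦friendly teacher who knew x4 on x10 across from x2⟧ = {x7, x10}, so the cardinality is 2.

2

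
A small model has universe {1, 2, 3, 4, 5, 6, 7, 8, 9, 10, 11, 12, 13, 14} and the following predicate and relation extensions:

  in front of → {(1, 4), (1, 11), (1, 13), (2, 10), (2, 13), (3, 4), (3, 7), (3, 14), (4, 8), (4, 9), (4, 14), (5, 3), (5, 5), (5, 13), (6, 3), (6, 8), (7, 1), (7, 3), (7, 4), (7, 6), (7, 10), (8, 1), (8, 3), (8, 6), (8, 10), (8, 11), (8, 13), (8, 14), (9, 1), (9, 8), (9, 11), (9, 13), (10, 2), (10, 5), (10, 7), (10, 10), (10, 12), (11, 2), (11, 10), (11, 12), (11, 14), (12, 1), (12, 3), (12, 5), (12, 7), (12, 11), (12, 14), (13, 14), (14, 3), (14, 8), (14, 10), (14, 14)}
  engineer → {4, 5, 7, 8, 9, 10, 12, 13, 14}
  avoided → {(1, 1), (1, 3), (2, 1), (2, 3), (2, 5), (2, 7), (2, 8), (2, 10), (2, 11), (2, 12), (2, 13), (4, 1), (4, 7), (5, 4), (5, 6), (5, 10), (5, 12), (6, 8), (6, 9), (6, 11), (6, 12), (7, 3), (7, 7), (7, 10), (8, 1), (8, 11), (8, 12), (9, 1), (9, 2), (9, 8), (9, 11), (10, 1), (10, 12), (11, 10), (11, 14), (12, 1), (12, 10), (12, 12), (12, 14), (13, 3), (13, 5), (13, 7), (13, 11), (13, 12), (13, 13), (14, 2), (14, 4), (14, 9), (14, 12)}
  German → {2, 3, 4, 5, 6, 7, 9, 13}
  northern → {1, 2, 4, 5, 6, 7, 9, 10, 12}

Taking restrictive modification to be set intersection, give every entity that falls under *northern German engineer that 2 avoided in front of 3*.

⟦that 2 avoided⟧ = {x : ⟨2, x⟩ ∈ ⟦avoided⟧} = {1, 3, 5, 7, 8, 10, 11, 12, 13}
⟦in front of 3⟧ = {x : ⟨x, 3⟩ ∈ ⟦in front of⟧} = {5, 6, 7, 8, 12, 14}
⟦engineer⟧ = {4, 5, 7, 8, 9, 10, 12, 13, 14}
… ∩ ⟦that 2 avoided⟧ = {4, 5, 7, 8, 9, 10, 12, 13, 14} ∩ {1, 3, 5, 7, 8, 10, 11, 12, 13} = {5, 7, 8, 10, 12, 13}
… ∩ ⟦in front of 3⟧ = {5, 7, 8, 10, 12, 13} ∩ {5, 6, 7, 8, 12, 14} = {5, 7, 8, 12}
… ∩ ⟦northern⟧ = {5, 7, 8, 12} ∩ {1, 2, 4, 5, 6, 7, 9, 10, 12} = {5, 7, 12}
… ∩ ⟦German⟧ = {5, 7, 12} ∩ {2, 3, 4, 5, 6, 7, 9, 13} = {5, 7}
So ⟦northern German engineer that 2 avoided in front of 3⟧ = {5, 7}.

{5, 7}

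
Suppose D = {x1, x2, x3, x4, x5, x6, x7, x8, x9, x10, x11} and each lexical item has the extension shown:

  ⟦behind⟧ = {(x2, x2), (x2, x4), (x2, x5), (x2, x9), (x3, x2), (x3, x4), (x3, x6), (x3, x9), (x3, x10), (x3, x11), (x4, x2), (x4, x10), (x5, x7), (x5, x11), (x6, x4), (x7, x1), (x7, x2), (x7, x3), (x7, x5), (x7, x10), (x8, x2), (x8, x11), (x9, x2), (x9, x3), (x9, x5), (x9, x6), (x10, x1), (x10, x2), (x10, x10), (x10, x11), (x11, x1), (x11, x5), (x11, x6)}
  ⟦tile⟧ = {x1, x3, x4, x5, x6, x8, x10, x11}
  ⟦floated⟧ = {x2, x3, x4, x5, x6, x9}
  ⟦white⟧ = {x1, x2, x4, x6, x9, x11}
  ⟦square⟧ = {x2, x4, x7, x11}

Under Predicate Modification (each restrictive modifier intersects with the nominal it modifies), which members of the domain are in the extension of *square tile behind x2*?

{x4}

⟦behind x2⟧ = {x : ⟨x, x2⟩ ∈ ⟦behind⟧} = {x2, x3, x4, x7, x8, x9, x10}
⟦tile⟧ = {x1, x3, x4, x5, x6, x8, x10, x11}
… ∩ ⟦behind x2⟧ = {x1, x3, x4, x5, x6, x8, x10, x11} ∩ {x2, x3, x4, x7, x8, x9, x10} = {x3, x4, x8, x10}
… ∩ ⟦square⟧ = {x3, x4, x8, x10} ∩ {x2, x4, x7, x11} = {x4}
So ⟦square tile behind x2⟧ = {x4}.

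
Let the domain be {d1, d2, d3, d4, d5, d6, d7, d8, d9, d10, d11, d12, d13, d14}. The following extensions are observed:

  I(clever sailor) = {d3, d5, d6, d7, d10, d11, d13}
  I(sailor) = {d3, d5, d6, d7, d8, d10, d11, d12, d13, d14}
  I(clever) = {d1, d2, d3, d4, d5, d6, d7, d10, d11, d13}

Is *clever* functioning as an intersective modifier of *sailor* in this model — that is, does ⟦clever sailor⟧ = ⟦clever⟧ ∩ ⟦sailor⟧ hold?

⟦clever⟧ ∩ ⟦sailor⟧ = {d1, d2, d3, d4, d5, d6, d7, d10, d11, d13} ∩ {d3, d5, d6, d7, d8, d10, d11, d12, d13, d14} = {d3, d5, d6, d7, d10, d11, d13}
Observed ⟦clever sailor⟧ = {d3, d5, d6, d7, d10, d11, d13}.
These coincide, so the modifier is intersective here.

yes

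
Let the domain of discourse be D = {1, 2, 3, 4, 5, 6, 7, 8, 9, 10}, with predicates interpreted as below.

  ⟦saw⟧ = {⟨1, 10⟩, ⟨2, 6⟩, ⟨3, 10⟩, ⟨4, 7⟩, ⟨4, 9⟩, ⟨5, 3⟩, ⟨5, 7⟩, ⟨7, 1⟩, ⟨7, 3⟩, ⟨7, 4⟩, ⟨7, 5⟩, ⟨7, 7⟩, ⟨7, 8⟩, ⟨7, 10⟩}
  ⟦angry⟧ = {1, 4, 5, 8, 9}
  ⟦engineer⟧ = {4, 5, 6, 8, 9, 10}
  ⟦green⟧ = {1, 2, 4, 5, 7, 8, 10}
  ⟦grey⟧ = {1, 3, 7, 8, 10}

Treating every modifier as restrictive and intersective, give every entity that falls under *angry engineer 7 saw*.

⟦7 saw⟧ = {x : ⟨7, x⟩ ∈ ⟦saw⟧} = {1, 3, 4, 5, 7, 8, 10}
⟦engineer⟧ = {4, 5, 6, 8, 9, 10}
… ∩ ⟦7 saw⟧ = {4, 5, 6, 8, 9, 10} ∩ {1, 3, 4, 5, 7, 8, 10} = {4, 5, 8, 10}
… ∩ ⟦angry⟧ = {4, 5, 8, 10} ∩ {1, 4, 5, 8, 9} = {4, 5, 8}
So ⟦angry engineer 7 saw⟧ = {4, 5, 8}.

{4, 5, 8}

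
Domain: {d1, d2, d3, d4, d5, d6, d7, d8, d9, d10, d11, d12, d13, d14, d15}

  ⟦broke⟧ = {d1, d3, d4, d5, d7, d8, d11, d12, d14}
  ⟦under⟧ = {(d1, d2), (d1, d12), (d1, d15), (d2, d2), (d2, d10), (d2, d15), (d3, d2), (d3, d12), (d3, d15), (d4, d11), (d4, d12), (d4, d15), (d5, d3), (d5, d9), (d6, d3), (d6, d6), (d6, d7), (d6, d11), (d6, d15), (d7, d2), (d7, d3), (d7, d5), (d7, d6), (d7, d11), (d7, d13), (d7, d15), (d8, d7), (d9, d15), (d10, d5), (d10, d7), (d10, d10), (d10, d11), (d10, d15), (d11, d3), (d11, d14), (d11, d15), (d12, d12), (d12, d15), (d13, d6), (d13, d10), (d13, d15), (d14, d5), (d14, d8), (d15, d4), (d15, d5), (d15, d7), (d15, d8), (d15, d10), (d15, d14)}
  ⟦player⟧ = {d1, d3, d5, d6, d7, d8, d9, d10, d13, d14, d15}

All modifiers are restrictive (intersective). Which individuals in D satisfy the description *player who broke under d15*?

{d1, d3, d7}

⟦who broke⟧ = ⟦broke⟧ = {d1, d3, d4, d5, d7, d8, d11, d12, d14}
⟦under d15⟧ = {x : ⟨x, d15⟩ ∈ ⟦under⟧} = {d1, d2, d3, d4, d6, d7, d9, d10, d11, d12, d13}
⟦player⟧ = {d1, d3, d5, d6, d7, d8, d9, d10, d13, d14, d15}
… ∩ ⟦who broke⟧ = {d1, d3, d5, d6, d7, d8, d9, d10, d13, d14, d15} ∩ {d1, d3, d4, d5, d7, d8, d11, d12, d14} = {d1, d3, d5, d7, d8, d14}
… ∩ ⟦under d15⟧ = {d1, d3, d5, d7, d8, d14} ∩ {d1, d2, d3, d4, d6, d7, d9, d10, d11, d12, d13} = {d1, d3, d7}
So ⟦player who broke under d15⟧ = {d1, d3, d7}.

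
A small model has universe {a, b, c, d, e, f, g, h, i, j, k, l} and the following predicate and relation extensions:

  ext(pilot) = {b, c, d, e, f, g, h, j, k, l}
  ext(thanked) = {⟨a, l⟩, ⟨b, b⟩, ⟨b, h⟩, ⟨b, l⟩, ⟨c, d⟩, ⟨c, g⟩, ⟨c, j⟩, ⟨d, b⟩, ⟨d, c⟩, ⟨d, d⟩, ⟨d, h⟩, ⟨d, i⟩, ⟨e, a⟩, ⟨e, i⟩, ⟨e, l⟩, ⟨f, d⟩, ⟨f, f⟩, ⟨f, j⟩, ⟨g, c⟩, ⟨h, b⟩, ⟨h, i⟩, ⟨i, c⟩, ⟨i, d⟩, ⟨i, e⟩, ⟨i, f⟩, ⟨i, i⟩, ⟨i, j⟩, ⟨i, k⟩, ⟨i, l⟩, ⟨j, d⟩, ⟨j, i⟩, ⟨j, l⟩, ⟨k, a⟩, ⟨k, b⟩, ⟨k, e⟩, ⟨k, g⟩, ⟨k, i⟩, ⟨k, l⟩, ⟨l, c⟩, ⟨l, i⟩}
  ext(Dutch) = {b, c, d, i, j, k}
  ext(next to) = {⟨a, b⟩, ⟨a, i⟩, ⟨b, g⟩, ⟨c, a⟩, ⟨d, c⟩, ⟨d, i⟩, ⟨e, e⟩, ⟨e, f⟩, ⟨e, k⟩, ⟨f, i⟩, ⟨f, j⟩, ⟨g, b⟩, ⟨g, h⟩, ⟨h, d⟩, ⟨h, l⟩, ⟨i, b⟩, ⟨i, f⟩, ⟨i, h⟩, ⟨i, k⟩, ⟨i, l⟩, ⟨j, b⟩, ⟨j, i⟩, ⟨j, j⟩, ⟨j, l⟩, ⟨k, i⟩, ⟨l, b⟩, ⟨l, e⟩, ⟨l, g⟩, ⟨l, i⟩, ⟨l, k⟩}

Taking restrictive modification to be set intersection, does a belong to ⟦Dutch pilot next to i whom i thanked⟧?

no

⟦next to i⟧ = {x : ⟨x, i⟩ ∈ ⟦next to⟧} = {a, d, f, j, k, l}
⟦whom i thanked⟧ = {x : ⟨i, x⟩ ∈ ⟦thanked⟧} = {c, d, e, f, i, j, k, l}
⟦pilot⟧ = {b, c, d, e, f, g, h, j, k, l}
… ∩ ⟦next to i⟧ = {b, c, d, e, f, g, h, j, k, l} ∩ {a, d, f, j, k, l} = {d, f, j, k, l}
… ∩ ⟦whom i thanked⟧ = {d, f, j, k, l} ∩ {c, d, e, f, i, j, k, l} = {d, f, j, k, l}
… ∩ ⟦Dutch⟧ = {d, f, j, k, l} ∩ {b, c, d, i, j, k} = {d, j, k}
⟦Dutch pilot next to i whom i thanked⟧ = {d, j, k}; a ∉ this set.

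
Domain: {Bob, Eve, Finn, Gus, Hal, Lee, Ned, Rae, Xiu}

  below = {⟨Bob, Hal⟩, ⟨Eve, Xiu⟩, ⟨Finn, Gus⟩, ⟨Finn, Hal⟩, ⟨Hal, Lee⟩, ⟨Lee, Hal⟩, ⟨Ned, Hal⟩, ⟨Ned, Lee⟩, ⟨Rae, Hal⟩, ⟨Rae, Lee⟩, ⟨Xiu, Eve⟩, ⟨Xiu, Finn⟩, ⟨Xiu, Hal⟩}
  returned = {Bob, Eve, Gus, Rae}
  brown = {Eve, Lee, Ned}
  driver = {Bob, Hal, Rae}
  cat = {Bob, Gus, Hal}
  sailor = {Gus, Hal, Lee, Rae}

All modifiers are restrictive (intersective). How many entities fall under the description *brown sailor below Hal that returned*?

0

⟦below Hal⟧ = {x : ⟨x, Hal⟩ ∈ ⟦below⟧} = {Bob, Finn, Lee, Ned, Rae, Xiu}
⟦that returned⟧ = ⟦returned⟧ = {Bob, Eve, Gus, Rae}
⟦sailor⟧ = {Gus, Hal, Lee, Rae}
… ∩ ⟦below Hal⟧ = {Gus, Hal, Lee, Rae} ∩ {Bob, Finn, Lee, Ned, Rae, Xiu} = {Lee, Rae}
… ∩ ⟦that returned⟧ = {Lee, Rae} ∩ {Bob, Eve, Gus, Rae} = {Rae}
… ∩ ⟦brown⟧ = {Rae} ∩ {Eve, Lee, Ned} = ∅
⟦brown sailor below Hal that returned⟧ = ∅, so the cardinality is 0.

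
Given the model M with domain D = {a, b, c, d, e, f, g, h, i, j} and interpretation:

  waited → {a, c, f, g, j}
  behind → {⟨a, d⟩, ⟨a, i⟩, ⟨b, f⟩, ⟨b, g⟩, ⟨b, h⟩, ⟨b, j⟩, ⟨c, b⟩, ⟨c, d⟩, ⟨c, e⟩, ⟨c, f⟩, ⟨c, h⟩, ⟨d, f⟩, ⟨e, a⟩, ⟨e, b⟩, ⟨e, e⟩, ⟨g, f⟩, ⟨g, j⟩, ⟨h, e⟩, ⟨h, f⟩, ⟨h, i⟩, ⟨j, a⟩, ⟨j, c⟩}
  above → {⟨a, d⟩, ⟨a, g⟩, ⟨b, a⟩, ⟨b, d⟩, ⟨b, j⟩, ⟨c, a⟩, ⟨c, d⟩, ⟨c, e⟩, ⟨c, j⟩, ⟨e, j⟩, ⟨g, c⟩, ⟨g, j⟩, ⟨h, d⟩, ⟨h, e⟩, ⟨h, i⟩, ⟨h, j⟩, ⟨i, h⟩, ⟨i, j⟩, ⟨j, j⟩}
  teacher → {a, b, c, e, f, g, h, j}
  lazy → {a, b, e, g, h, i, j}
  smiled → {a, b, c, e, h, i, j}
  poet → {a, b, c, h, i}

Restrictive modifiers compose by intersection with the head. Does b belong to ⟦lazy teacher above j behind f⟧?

⟦above j⟧ = {x : ⟨x, j⟩ ∈ ⟦above⟧} = {b, c, e, g, h, i, j}
⟦behind f⟧ = {x : ⟨x, f⟩ ∈ ⟦behind⟧} = {b, c, d, g, h}
⟦teacher⟧ = {a, b, c, e, f, g, h, j}
… ∩ ⟦above j⟧ = {a, b, c, e, f, g, h, j} ∩ {b, c, e, g, h, i, j} = {b, c, e, g, h, j}
… ∩ ⟦behind f⟧ = {b, c, e, g, h, j} ∩ {b, c, d, g, h} = {b, c, g, h}
… ∩ ⟦lazy⟧ = {b, c, g, h} ∩ {a, b, e, g, h, i, j} = {b, g, h}
⟦lazy teacher above j behind f⟧ = {b, g, h}; b ∈ this set.

yes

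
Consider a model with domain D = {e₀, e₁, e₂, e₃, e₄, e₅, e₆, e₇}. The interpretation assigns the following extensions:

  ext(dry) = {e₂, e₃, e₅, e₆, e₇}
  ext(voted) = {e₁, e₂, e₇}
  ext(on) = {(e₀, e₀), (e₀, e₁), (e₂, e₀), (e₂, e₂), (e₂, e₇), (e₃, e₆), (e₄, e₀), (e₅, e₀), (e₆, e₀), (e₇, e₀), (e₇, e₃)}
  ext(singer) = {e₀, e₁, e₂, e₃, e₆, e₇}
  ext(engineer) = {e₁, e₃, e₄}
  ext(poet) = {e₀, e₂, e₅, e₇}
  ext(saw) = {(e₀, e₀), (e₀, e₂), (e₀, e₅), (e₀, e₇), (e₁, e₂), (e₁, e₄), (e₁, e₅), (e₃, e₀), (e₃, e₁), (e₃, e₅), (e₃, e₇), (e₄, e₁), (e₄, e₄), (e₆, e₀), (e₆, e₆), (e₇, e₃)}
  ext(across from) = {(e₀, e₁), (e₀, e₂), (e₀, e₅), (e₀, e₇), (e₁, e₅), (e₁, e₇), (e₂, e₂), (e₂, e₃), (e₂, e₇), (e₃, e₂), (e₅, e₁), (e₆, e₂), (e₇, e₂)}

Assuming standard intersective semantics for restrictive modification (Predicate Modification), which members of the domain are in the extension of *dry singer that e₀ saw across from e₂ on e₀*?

{e₂, e₇}

⟦that e₀ saw⟧ = {x : ⟨e₀, x⟩ ∈ ⟦saw⟧} = {e₀, e₂, e₅, e₇}
⟦across from e₂⟧ = {x : ⟨x, e₂⟩ ∈ ⟦across from⟧} = {e₀, e₂, e₃, e₆, e₇}
⟦on e₀⟧ = {x : ⟨x, e₀⟩ ∈ ⟦on⟧} = {e₀, e₂, e₄, e₅, e₆, e₇}
⟦singer⟧ = {e₀, e₁, e₂, e₃, e₆, e₇}
… ∩ ⟦that e₀ saw⟧ = {e₀, e₁, e₂, e₃, e₆, e₇} ∩ {e₀, e₂, e₅, e₇} = {e₀, e₂, e₇}
… ∩ ⟦across from e₂⟧ = {e₀, e₂, e₇} ∩ {e₀, e₂, e₃, e₆, e₇} = {e₀, e₂, e₇}
… ∩ ⟦on e₀⟧ = {e₀, e₂, e₇} ∩ {e₀, e₂, e₄, e₅, e₆, e₇} = {e₀, e₂, e₇}
… ∩ ⟦dry⟧ = {e₀, e₂, e₇} ∩ {e₂, e₃, e₅, e₆, e₇} = {e₂, e₇}
So ⟦dry singer that e₀ saw across from e₂ on e₀⟧ = {e₂, e₇}.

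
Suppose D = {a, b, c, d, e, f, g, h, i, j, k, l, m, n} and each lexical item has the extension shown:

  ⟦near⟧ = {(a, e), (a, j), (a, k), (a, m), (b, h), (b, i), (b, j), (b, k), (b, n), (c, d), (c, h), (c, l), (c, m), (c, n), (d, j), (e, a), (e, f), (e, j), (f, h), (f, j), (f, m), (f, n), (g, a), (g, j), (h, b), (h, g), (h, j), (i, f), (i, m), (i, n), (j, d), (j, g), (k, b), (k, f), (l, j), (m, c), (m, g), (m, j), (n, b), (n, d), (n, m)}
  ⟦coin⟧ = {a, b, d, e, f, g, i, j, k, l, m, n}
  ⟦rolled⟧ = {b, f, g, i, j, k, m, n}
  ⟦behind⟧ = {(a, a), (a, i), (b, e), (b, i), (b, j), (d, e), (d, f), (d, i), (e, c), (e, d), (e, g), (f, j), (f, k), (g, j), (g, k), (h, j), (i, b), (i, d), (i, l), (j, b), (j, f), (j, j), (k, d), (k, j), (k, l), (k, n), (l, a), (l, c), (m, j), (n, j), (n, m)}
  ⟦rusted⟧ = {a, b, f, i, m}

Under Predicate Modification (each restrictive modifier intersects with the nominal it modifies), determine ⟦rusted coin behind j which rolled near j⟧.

⟦behind j⟧ = {x : ⟨x, j⟩ ∈ ⟦behind⟧} = {b, f, g, h, j, k, m, n}
⟦which rolled⟧ = ⟦rolled⟧ = {b, f, g, i, j, k, m, n}
⟦near j⟧ = {x : ⟨x, j⟩ ∈ ⟦near⟧} = {a, b, d, e, f, g, h, l, m}
⟦coin⟧ = {a, b, d, e, f, g, i, j, k, l, m, n}
… ∩ ⟦behind j⟧ = {a, b, d, e, f, g, i, j, k, l, m, n} ∩ {b, f, g, h, j, k, m, n} = {b, f, g, j, k, m, n}
… ∩ ⟦which rolled⟧ = {b, f, g, j, k, m, n} ∩ {b, f, g, i, j, k, m, n} = {b, f, g, j, k, m, n}
… ∩ ⟦near j⟧ = {b, f, g, j, k, m, n} ∩ {a, b, d, e, f, g, h, l, m} = {b, f, g, m}
… ∩ ⟦rusted⟧ = {b, f, g, m} ∩ {a, b, f, i, m} = {b, f, m}
So ⟦rusted coin behind j which rolled near j⟧ = {b, f, m}.

{b, f, m}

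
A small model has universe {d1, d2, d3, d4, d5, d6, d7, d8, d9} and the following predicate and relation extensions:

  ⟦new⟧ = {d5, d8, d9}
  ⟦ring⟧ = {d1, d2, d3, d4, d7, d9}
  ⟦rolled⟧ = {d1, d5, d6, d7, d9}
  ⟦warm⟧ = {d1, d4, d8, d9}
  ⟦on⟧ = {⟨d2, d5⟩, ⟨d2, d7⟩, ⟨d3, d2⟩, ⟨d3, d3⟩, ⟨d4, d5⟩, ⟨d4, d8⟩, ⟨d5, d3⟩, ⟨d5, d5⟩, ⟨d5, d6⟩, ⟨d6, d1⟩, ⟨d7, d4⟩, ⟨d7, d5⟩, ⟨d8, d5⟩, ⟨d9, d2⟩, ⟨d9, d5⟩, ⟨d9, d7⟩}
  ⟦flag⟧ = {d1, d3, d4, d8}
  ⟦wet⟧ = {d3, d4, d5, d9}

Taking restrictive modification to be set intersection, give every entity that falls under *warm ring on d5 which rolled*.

{d9}

⟦on d5⟧ = {x : ⟨x, d5⟩ ∈ ⟦on⟧} = {d2, d4, d5, d7, d8, d9}
⟦which rolled⟧ = ⟦rolled⟧ = {d1, d5, d6, d7, d9}
⟦ring⟧ = {d1, d2, d3, d4, d7, d9}
… ∩ ⟦on d5⟧ = {d1, d2, d3, d4, d7, d9} ∩ {d2, d4, d5, d7, d8, d9} = {d2, d4, d7, d9}
… ∩ ⟦which rolled⟧ = {d2, d4, d7, d9} ∩ {d1, d5, d6, d7, d9} = {d7, d9}
… ∩ ⟦warm⟧ = {d7, d9} ∩ {d1, d4, d8, d9} = {d9}
So ⟦warm ring on d5 which rolled⟧ = {d9}.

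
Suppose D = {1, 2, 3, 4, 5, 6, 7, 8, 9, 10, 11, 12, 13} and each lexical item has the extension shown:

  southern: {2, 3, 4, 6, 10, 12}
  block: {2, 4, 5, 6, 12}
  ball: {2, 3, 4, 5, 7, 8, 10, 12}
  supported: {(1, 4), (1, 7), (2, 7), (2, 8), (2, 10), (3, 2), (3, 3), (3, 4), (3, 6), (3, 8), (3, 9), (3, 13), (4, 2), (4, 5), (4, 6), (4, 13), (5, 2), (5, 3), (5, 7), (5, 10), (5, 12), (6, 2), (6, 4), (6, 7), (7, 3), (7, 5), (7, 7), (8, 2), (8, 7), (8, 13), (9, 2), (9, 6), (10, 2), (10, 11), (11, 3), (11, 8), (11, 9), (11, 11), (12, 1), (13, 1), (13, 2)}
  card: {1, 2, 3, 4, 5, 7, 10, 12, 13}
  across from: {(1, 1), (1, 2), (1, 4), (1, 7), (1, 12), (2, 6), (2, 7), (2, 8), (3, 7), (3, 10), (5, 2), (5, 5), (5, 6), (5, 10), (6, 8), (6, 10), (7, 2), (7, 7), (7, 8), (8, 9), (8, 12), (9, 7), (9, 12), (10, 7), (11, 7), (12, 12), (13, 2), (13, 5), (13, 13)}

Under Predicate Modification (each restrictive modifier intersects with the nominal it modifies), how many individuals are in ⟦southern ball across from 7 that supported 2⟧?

2

⟦across from 7⟧ = {x : ⟨x, 7⟩ ∈ ⟦across from⟧} = {1, 2, 3, 7, 9, 10, 11}
⟦that supported 2⟧ = {x : ⟨x, 2⟩ ∈ ⟦supported⟧} = {3, 4, 5, 6, 8, 9, 10, 13}
⟦ball⟧ = {2, 3, 4, 5, 7, 8, 10, 12}
… ∩ ⟦across from 7⟧ = {2, 3, 4, 5, 7, 8, 10, 12} ∩ {1, 2, 3, 7, 9, 10, 11} = {2, 3, 7, 10}
… ∩ ⟦that supported 2⟧ = {2, 3, 7, 10} ∩ {3, 4, 5, 6, 8, 9, 10, 13} = {3, 10}
… ∩ ⟦southern⟧ = {3, 10} ∩ {2, 3, 4, 6, 10, 12} = {3, 10}
⟦southern ball across from 7 that supported 2⟧ = {3, 10}, so the cardinality is 2.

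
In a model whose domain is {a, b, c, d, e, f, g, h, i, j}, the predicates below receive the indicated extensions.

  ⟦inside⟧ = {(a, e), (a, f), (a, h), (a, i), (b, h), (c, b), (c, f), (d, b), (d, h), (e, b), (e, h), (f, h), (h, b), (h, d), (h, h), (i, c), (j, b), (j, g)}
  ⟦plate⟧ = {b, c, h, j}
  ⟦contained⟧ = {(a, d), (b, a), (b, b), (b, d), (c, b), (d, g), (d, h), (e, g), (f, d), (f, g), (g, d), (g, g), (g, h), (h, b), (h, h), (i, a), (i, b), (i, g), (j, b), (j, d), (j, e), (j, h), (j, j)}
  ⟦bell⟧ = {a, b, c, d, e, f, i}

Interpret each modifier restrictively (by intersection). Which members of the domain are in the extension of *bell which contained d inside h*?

⟦which contained d⟧ = {x : ⟨x, d⟩ ∈ ⟦contained⟧} = {a, b, f, g, j}
⟦inside h⟧ = {x : ⟨x, h⟩ ∈ ⟦inside⟧} = {a, b, d, e, f, h}
⟦bell⟧ = {a, b, c, d, e, f, i}
… ∩ ⟦which contained d⟧ = {a, b, c, d, e, f, i} ∩ {a, b, f, g, j} = {a, b, f}
… ∩ ⟦inside h⟧ = {a, b, f} ∩ {a, b, d, e, f, h} = {a, b, f}
So ⟦bell which contained d inside h⟧ = {a, b, f}.

{a, b, f}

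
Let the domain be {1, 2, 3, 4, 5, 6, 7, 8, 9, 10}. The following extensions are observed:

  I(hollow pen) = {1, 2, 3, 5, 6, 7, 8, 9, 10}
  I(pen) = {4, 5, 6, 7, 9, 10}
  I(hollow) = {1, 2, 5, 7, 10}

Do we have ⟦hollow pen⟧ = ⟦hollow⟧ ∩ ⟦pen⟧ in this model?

no

⟦hollow⟧ ∩ ⟦pen⟧ = {1, 2, 5, 7, 10} ∩ {4, 5, 6, 7, 9, 10} = {5, 7, 10}
Observed ⟦hollow pen⟧ = {1, 2, 3, 5, 6, 7, 8, 9, 10}.
These differ, so the modifier is not intersective in this model.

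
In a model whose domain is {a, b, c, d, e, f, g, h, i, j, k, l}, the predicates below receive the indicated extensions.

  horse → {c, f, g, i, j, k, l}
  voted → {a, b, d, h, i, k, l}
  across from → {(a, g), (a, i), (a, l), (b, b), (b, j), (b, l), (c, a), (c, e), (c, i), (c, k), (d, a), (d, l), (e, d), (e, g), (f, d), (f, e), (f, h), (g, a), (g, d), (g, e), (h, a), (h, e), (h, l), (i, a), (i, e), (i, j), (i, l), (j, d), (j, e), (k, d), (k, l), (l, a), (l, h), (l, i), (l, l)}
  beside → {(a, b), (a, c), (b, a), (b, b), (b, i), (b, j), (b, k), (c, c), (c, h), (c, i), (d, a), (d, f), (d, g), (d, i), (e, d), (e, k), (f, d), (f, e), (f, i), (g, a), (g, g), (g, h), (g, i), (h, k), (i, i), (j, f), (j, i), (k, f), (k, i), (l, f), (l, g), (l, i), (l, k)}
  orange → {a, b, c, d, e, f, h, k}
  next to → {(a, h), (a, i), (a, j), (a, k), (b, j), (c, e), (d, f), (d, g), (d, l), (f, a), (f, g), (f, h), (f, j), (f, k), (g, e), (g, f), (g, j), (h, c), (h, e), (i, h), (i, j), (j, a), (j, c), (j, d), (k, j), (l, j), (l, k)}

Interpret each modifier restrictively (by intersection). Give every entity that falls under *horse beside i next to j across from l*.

⟦beside i⟧ = {x : ⟨x, i⟩ ∈ ⟦beside⟧} = {b, c, d, f, g, i, j, k, l}
⟦next to j⟧ = {x : ⟨x, j⟩ ∈ ⟦next to⟧} = {a, b, f, g, i, k, l}
⟦across from l⟧ = {x : ⟨x, l⟩ ∈ ⟦across from⟧} = {a, b, d, h, i, k, l}
⟦horse⟧ = {c, f, g, i, j, k, l}
… ∩ ⟦beside i⟧ = {c, f, g, i, j, k, l} ∩ {b, c, d, f, g, i, j, k, l} = {c, f, g, i, j, k, l}
… ∩ ⟦next to j⟧ = {c, f, g, i, j, k, l} ∩ {a, b, f, g, i, k, l} = {f, g, i, k, l}
… ∩ ⟦across from l⟧ = {f, g, i, k, l} ∩ {a, b, d, h, i, k, l} = {i, k, l}
So ⟦horse beside i next to j across from l⟧ = {i, k, l}.

{i, k, l}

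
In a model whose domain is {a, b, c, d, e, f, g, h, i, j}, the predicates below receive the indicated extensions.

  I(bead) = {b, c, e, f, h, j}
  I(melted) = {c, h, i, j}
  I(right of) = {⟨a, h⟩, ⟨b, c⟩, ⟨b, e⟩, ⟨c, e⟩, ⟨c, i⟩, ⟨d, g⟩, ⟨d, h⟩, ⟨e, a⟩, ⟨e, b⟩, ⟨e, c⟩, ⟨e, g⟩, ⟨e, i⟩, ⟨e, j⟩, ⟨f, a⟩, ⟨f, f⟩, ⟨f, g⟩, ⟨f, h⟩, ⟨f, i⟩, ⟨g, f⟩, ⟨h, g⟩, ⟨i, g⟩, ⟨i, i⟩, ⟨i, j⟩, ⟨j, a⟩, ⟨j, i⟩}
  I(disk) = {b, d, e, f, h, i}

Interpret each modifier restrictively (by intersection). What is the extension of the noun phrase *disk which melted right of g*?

⟦which melted⟧ = ⟦melted⟧ = {c, h, i, j}
⟦right of g⟧ = {x : ⟨x, g⟩ ∈ ⟦right of⟧} = {d, e, f, h, i}
⟦disk⟧ = {b, d, e, f, h, i}
… ∩ ⟦which melted⟧ = {b, d, e, f, h, i} ∩ {c, h, i, j} = {h, i}
… ∩ ⟦right of g⟧ = {h, i} ∩ {d, e, f, h, i} = {h, i}
So ⟦disk which melted right of g⟧ = {h, i}.

{h, i}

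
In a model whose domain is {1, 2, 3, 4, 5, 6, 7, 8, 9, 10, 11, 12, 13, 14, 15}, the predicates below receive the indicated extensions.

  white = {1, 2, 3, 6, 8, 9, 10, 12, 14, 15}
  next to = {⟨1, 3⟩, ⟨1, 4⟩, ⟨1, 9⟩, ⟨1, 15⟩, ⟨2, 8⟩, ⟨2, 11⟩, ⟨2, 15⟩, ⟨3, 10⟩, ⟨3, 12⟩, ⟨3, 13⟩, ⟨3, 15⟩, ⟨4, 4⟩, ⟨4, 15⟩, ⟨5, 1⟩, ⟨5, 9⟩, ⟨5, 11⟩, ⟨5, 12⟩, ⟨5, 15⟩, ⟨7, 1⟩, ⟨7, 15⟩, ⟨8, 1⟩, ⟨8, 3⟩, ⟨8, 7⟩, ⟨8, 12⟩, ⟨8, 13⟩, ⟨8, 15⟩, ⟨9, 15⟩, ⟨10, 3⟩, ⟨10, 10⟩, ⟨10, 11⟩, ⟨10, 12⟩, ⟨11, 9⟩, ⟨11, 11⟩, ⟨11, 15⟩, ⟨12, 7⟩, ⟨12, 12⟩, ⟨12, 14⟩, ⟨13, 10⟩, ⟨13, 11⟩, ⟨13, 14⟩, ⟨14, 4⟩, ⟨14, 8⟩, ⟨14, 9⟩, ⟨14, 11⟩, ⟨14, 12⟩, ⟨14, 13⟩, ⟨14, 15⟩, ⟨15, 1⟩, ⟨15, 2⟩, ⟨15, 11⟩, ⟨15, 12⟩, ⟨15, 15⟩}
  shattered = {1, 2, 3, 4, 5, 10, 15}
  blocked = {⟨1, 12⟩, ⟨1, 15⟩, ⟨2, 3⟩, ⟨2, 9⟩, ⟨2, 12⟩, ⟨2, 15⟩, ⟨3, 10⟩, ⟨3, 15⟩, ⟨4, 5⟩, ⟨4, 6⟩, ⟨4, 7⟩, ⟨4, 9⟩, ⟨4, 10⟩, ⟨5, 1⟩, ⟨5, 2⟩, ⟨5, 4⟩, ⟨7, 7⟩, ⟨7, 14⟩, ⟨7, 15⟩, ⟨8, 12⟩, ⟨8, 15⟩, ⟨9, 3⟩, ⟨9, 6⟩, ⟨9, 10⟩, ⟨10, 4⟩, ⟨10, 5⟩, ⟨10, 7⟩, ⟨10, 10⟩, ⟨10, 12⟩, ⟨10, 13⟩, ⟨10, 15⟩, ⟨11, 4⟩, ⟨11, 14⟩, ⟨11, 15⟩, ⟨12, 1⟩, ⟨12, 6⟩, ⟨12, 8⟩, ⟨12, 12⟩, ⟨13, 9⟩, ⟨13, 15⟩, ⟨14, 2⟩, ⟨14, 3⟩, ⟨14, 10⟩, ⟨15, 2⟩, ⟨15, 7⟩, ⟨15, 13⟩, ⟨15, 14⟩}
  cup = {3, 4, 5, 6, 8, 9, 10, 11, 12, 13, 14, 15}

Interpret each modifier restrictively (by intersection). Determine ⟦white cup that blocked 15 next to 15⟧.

{3, 8}

⟦that blocked 15⟧ = {x : ⟨x, 15⟩ ∈ ⟦blocked⟧} = {1, 2, 3, 7, 8, 10, 11, 13}
⟦next to 15⟧ = {x : ⟨x, 15⟩ ∈ ⟦next to⟧} = {1, 2, 3, 4, 5, 7, 8, 9, 11, 14, 15}
⟦cup⟧ = {3, 4, 5, 6, 8, 9, 10, 11, 12, 13, 14, 15}
… ∩ ⟦that blocked 15⟧ = {3, 4, 5, 6, 8, 9, 10, 11, 12, 13, 14, 15} ∩ {1, 2, 3, 7, 8, 10, 11, 13} = {3, 8, 10, 11, 13}
… ∩ ⟦next to 15⟧ = {3, 8, 10, 11, 13} ∩ {1, 2, 3, 4, 5, 7, 8, 9, 11, 14, 15} = {3, 8, 11}
… ∩ ⟦white⟧ = {3, 8, 11} ∩ {1, 2, 3, 6, 8, 9, 10, 12, 14, 15} = {3, 8}
So ⟦white cup that blocked 15 next to 15⟧ = {3, 8}.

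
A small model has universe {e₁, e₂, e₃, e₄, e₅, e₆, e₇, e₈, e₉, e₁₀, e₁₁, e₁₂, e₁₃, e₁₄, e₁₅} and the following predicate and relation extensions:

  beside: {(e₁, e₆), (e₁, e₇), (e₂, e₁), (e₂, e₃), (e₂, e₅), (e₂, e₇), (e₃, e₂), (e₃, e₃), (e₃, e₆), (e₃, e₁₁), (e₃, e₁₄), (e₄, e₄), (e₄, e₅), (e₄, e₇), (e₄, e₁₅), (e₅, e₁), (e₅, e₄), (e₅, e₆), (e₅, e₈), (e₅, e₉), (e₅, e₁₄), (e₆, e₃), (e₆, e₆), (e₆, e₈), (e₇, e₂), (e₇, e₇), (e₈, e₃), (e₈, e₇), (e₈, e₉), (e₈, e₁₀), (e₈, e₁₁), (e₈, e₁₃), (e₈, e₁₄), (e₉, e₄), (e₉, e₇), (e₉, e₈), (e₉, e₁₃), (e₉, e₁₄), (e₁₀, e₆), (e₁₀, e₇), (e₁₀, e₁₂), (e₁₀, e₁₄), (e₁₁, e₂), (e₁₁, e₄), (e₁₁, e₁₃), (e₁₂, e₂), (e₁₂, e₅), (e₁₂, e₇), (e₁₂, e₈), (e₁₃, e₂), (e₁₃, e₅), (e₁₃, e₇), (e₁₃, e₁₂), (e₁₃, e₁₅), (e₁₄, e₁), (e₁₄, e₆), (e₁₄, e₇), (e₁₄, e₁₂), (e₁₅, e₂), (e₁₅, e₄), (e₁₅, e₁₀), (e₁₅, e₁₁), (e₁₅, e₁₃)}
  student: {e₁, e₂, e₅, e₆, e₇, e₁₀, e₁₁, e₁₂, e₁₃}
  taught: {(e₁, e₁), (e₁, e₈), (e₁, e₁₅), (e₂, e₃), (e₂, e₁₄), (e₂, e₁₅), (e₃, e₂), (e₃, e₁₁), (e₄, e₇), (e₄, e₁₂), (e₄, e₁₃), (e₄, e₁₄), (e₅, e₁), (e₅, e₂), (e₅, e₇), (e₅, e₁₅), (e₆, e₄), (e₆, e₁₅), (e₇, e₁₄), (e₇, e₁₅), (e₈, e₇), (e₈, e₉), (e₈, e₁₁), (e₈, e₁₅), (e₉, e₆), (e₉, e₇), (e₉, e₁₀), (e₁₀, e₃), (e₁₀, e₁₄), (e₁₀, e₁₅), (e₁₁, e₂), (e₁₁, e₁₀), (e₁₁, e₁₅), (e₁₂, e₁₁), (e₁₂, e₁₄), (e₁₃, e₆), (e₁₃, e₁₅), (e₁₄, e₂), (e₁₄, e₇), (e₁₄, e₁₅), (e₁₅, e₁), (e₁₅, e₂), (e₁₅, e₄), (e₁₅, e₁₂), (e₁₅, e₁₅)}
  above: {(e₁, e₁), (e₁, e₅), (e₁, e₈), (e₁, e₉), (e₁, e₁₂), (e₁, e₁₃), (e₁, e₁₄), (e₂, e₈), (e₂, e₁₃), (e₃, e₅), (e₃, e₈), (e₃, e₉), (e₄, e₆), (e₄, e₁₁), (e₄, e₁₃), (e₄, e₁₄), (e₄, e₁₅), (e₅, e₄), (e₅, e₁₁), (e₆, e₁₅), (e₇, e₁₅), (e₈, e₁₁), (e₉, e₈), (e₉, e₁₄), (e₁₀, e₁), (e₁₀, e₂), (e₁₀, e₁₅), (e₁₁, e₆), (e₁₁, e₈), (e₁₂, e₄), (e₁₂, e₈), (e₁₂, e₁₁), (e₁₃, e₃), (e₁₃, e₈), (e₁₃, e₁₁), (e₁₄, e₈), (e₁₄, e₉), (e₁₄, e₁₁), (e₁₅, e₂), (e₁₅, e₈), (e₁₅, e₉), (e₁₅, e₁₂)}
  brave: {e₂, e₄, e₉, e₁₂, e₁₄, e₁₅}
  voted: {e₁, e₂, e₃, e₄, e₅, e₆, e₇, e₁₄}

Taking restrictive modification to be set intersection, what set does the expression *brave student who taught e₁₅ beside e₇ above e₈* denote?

⟦who taught e₁₅⟧ = {x : ⟨x, e₁₅⟩ ∈ ⟦taught⟧} = {e₁, e₂, e₅, e₆, e₇, e₈, e₁₀, e₁₁, e₁₃, e₁₄, e₁₅}
⟦beside e₇⟧ = {x : ⟨x, e₇⟩ ∈ ⟦beside⟧} = {e₁, e₂, e₄, e₇, e₈, e₉, e₁₀, e₁₂, e₁₃, e₁₄}
⟦above e₈⟧ = {x : ⟨x, e₈⟩ ∈ ⟦above⟧} = {e₁, e₂, e₃, e₉, e₁₁, e₁₂, e₁₃, e₁₄, e₁₅}
⟦student⟧ = {e₁, e₂, e₅, e₆, e₇, e₁₀, e₁₁, e₁₂, e₁₃}
… ∩ ⟦who taught e₁₅⟧ = {e₁, e₂, e₅, e₆, e₇, e₁₀, e₁₁, e₁₂, e₁₃} ∩ {e₁, e₂, e₅, e₆, e₇, e₈, e₁₀, e₁₁, e₁₃, e₁₄, e₁₅} = {e₁, e₂, e₅, e₆, e₇, e₁₀, e₁₁, e₁₃}
… ∩ ⟦beside e₇⟧ = {e₁, e₂, e₅, e₆, e₇, e₁₀, e₁₁, e₁₃} ∩ {e₁, e₂, e₄, e₇, e₈, e₉, e₁₀, e₁₂, e₁₃, e₁₄} = {e₁, e₂, e₇, e₁₀, e₁₃}
… ∩ ⟦above e₈⟧ = {e₁, e₂, e₇, e₁₀, e₁₃} ∩ {e₁, e₂, e₃, e₉, e₁₁, e₁₂, e₁₃, e₁₄, e₁₅} = {e₁, e₂, e₁₃}
… ∩ ⟦brave⟧ = {e₁, e₂, e₁₃} ∩ {e₂, e₄, e₉, e₁₂, e₁₄, e₁₅} = {e₂}
So ⟦brave student who taught e₁₅ beside e₇ above e₈⟧ = {e₂}.

{e₂}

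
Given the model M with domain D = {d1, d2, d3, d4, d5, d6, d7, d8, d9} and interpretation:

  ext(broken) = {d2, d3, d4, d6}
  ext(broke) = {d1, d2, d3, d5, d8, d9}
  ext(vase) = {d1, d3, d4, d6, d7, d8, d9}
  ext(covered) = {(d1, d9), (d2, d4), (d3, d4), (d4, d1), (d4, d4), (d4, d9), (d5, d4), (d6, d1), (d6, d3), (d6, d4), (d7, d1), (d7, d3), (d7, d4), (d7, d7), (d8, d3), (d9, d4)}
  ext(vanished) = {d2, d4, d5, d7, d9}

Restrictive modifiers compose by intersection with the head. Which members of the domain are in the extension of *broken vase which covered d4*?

{d3, d4, d6}

⟦which covered d4⟧ = {x : ⟨x, d4⟩ ∈ ⟦covered⟧} = {d2, d3, d4, d5, d6, d7, d9}
⟦vase⟧ = {d1, d3, d4, d6, d7, d8, d9}
… ∩ ⟦which covered d4⟧ = {d1, d3, d4, d6, d7, d8, d9} ∩ {d2, d3, d4, d5, d6, d7, d9} = {d3, d4, d6, d7, d9}
… ∩ ⟦broken⟧ = {d3, d4, d6, d7, d9} ∩ {d2, d3, d4, d6} = {d3, d4, d6}
So ⟦broken vase which covered d4⟧ = {d3, d4, d6}.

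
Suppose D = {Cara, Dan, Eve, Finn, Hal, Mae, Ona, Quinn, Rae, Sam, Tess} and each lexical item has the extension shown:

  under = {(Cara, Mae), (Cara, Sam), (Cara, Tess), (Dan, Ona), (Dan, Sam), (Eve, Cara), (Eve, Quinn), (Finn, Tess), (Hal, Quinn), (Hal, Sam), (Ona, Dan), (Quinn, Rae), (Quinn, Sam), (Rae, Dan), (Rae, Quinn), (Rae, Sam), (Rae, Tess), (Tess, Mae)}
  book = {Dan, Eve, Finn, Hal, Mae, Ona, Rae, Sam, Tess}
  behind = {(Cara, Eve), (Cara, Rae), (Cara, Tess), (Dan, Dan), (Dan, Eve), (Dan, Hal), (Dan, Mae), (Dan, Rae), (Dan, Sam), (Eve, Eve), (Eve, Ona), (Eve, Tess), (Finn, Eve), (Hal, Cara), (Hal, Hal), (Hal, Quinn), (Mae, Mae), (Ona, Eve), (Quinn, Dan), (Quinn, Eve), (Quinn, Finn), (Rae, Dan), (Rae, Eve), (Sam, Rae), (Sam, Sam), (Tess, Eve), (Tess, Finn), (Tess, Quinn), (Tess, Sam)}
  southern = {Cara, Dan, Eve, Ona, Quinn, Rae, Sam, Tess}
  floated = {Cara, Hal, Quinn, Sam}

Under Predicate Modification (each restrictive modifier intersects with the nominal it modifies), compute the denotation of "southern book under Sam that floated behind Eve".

∅

⟦under Sam⟧ = {x : ⟨x, Sam⟩ ∈ ⟦under⟧} = {Cara, Dan, Hal, Quinn, Rae}
⟦that floated⟧ = ⟦floated⟧ = {Cara, Hal, Quinn, Sam}
⟦behind Eve⟧ = {x : ⟨x, Eve⟩ ∈ ⟦behind⟧} = {Cara, Dan, Eve, Finn, Ona, Quinn, Rae, Tess}
⟦book⟧ = {Dan, Eve, Finn, Hal, Mae, Ona, Rae, Sam, Tess}
… ∩ ⟦under Sam⟧ = {Dan, Eve, Finn, Hal, Mae, Ona, Rae, Sam, Tess} ∩ {Cara, Dan, Hal, Quinn, Rae} = {Dan, Hal, Rae}
… ∩ ⟦that floated⟧ = {Dan, Hal, Rae} ∩ {Cara, Hal, Quinn, Sam} = {Hal}
… ∩ ⟦behind Eve⟧ = {Hal} ∩ {Cara, Dan, Eve, Finn, Ona, Quinn, Rae, Tess} = ∅
… ∩ ⟦southern⟧ = ∅ ∩ {Cara, Dan, Eve, Ona, Quinn, Rae, Sam, Tess} = ∅
So ⟦southern book under Sam that floated behind Eve⟧ = ∅.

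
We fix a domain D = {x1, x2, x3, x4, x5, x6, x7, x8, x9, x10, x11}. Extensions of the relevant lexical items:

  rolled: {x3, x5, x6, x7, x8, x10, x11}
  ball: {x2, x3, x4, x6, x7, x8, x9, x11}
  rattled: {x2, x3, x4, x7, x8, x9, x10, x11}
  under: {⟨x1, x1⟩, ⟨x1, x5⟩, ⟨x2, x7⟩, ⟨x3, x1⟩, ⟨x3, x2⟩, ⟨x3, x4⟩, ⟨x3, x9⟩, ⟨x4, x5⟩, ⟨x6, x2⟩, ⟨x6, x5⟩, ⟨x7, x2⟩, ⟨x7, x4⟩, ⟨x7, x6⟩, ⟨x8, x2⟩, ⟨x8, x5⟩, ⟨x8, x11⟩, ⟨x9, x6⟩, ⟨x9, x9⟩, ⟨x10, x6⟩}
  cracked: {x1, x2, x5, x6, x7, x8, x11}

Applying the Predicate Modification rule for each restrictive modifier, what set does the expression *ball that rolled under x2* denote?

⟦that rolled⟧ = ⟦rolled⟧ = {x3, x5, x6, x7, x8, x10, x11}
⟦under x2⟧ = {x : ⟨x, x2⟩ ∈ ⟦under⟧} = {x3, x6, x7, x8}
⟦ball⟧ = {x2, x3, x4, x6, x7, x8, x9, x11}
… ∩ ⟦that rolled⟧ = {x2, x3, x4, x6, x7, x8, x9, x11} ∩ {x3, x5, x6, x7, x8, x10, x11} = {x3, x6, x7, x8, x11}
… ∩ ⟦under x2⟧ = {x3, x6, x7, x8, x11} ∩ {x3, x6, x7, x8} = {x3, x6, x7, x8}
So ⟦ball that rolled under x2⟧ = {x3, x6, x7, x8}.

{x3, x6, x7, x8}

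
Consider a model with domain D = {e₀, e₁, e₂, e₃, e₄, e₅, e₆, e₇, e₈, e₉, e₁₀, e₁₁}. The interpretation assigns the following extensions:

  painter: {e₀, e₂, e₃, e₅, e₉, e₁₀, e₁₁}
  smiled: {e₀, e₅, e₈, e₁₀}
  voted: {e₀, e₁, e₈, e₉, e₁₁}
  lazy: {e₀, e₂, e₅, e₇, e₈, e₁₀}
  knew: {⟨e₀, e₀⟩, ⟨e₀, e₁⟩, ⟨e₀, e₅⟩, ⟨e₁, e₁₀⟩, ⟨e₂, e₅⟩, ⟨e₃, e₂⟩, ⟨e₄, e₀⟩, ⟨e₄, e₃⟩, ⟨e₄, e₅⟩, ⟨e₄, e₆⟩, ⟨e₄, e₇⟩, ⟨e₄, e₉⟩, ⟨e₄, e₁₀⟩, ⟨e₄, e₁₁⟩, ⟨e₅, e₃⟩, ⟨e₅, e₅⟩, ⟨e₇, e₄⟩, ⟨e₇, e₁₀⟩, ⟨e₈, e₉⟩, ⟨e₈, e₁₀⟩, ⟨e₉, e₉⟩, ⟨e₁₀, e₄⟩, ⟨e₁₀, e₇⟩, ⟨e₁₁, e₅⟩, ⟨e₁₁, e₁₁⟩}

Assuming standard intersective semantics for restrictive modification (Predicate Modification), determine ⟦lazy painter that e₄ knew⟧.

{e₀, e₅, e₁₀}

⟦that e₄ knew⟧ = {x : ⟨e₄, x⟩ ∈ ⟦knew⟧} = {e₀, e₃, e₅, e₆, e₇, e₉, e₁₀, e₁₁}
⟦painter⟧ = {e₀, e₂, e₃, e₅, e₉, e₁₀, e₁₁}
… ∩ ⟦that e₄ knew⟧ = {e₀, e₂, e₃, e₅, e₉, e₁₀, e₁₁} ∩ {e₀, e₃, e₅, e₆, e₇, e₉, e₁₀, e₁₁} = {e₀, e₃, e₅, e₉, e₁₀, e₁₁}
… ∩ ⟦lazy⟧ = {e₀, e₃, e₅, e₉, e₁₀, e₁₁} ∩ {e₀, e₂, e₅, e₇, e₈, e₁₀} = {e₀, e₅, e₁₀}
So ⟦lazy painter that e₄ knew⟧ = {e₀, e₅, e₁₀}.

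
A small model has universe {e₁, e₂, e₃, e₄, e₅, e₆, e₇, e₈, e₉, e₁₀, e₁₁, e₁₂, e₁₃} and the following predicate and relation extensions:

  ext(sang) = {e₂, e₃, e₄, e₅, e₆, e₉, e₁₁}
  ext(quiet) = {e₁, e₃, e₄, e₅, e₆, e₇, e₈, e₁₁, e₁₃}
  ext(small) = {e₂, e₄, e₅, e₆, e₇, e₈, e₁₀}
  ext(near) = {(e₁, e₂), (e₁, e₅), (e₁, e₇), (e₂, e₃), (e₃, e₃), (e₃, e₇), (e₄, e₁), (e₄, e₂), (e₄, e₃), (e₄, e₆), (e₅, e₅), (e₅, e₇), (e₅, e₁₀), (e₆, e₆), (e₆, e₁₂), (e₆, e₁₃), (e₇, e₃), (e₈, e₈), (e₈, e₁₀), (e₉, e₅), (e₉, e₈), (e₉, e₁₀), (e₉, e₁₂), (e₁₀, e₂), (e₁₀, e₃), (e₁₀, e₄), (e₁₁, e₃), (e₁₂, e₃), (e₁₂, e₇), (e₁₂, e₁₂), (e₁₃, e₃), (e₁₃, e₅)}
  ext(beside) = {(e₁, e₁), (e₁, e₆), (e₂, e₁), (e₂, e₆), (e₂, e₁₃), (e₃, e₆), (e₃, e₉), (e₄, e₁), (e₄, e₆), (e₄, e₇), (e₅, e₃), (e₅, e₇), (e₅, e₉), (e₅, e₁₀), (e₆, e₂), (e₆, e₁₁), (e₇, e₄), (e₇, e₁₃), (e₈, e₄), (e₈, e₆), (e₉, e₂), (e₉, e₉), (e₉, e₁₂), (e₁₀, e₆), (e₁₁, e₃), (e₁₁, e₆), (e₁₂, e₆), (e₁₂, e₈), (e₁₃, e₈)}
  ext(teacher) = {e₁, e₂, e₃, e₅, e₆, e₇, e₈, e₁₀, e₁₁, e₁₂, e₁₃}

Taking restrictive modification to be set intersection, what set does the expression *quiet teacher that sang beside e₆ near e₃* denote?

{e₃, e₁₁}

⟦that sang⟧ = ⟦sang⟧ = {e₂, e₃, e₄, e₅, e₆, e₉, e₁₁}
⟦beside e₆⟧ = {x : ⟨x, e₆⟩ ∈ ⟦beside⟧} = {e₁, e₂, e₃, e₄, e₈, e₁₀, e₁₁, e₁₂}
⟦near e₃⟧ = {x : ⟨x, e₃⟩ ∈ ⟦near⟧} = {e₂, e₃, e₄, e₇, e₁₀, e₁₁, e₁₂, e₁₃}
⟦teacher⟧ = {e₁, e₂, e₃, e₅, e₆, e₇, e₈, e₁₀, e₁₁, e₁₂, e₁₃}
… ∩ ⟦that sang⟧ = {e₁, e₂, e₃, e₅, e₆, e₇, e₈, e₁₀, e₁₁, e₁₂, e₁₃} ∩ {e₂, e₃, e₄, e₅, e₆, e₉, e₁₁} = {e₂, e₃, e₅, e₆, e₁₁}
… ∩ ⟦beside e₆⟧ = {e₂, e₃, e₅, e₆, e₁₁} ∩ {e₁, e₂, e₃, e₄, e₈, e₁₀, e₁₁, e₁₂} = {e₂, e₃, e₁₁}
… ∩ ⟦near e₃⟧ = {e₂, e₃, e₁₁} ∩ {e₂, e₃, e₄, e₇, e₁₀, e₁₁, e₁₂, e₁₃} = {e₂, e₃, e₁₁}
… ∩ ⟦quiet⟧ = {e₂, e₃, e₁₁} ∩ {e₁, e₃, e₄, e₅, e₆, e₇, e₈, e₁₁, e₁₃} = {e₃, e₁₁}
So ⟦quiet teacher that sang beside e₆ near e₃⟧ = {e₃, e₁₁}.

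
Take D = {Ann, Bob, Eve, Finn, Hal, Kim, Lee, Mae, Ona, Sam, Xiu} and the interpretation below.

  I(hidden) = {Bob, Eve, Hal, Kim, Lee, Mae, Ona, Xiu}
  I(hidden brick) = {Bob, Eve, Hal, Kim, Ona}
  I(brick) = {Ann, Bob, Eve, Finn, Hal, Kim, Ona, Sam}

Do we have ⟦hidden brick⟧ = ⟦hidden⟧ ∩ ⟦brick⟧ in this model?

yes

⟦hidden⟧ ∩ ⟦brick⟧ = {Bob, Eve, Hal, Kim, Lee, Mae, Ona, Xiu} ∩ {Ann, Bob, Eve, Finn, Hal, Kim, Ona, Sam} = {Bob, Eve, Hal, Kim, Ona}
Observed ⟦hidden brick⟧ = {Bob, Eve, Hal, Kim, Ona}.
These coincide, so the modifier is intersective here.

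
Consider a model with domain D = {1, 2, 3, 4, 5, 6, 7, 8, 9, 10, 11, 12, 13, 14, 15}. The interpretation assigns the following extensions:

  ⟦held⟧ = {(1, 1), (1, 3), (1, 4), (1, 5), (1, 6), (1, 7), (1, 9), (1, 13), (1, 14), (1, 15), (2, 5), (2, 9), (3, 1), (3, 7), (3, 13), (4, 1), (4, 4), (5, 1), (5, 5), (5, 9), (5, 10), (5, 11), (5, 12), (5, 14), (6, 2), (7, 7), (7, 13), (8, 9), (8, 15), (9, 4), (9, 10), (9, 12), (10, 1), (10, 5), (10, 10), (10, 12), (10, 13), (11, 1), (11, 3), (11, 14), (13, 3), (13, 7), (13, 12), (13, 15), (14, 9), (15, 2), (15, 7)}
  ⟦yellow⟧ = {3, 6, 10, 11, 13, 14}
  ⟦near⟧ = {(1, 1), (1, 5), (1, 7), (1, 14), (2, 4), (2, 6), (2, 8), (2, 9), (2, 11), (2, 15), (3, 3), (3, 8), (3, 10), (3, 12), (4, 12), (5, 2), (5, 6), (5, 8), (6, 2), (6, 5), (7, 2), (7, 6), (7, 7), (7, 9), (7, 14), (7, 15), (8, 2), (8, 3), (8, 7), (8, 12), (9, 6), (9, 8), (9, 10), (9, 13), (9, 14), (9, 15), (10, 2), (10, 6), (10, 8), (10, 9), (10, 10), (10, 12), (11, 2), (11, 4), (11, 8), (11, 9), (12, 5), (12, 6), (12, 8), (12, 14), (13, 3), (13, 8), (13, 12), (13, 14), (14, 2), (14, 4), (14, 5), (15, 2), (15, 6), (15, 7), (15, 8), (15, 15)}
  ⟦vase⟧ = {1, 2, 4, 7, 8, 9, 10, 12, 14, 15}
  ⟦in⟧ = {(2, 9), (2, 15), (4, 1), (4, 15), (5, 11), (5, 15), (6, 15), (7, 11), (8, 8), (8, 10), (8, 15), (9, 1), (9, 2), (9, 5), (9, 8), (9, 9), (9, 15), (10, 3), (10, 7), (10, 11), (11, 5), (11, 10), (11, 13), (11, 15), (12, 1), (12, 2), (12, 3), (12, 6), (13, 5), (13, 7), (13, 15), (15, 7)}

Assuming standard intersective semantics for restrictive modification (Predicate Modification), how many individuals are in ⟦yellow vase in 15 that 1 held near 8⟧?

0

⟦in 15⟧ = {x : ⟨x, 15⟩ ∈ ⟦in⟧} = {2, 4, 5, 6, 8, 9, 11, 13}
⟦that 1 held⟧ = {x : ⟨1, x⟩ ∈ ⟦held⟧} = {1, 3, 4, 5, 6, 7, 9, 13, 14, 15}
⟦near 8⟧ = {x : ⟨x, 8⟩ ∈ ⟦near⟧} = {2, 3, 5, 9, 10, 11, 12, 13, 15}
⟦vase⟧ = {1, 2, 4, 7, 8, 9, 10, 12, 14, 15}
… ∩ ⟦in 15⟧ = {1, 2, 4, 7, 8, 9, 10, 12, 14, 15} ∩ {2, 4, 5, 6, 8, 9, 11, 13} = {2, 4, 8, 9}
… ∩ ⟦that 1 held⟧ = {2, 4, 8, 9} ∩ {1, 3, 4, 5, 6, 7, 9, 13, 14, 15} = {4, 9}
… ∩ ⟦near 8⟧ = {4, 9} ∩ {2, 3, 5, 9, 10, 11, 12, 13, 15} = {9}
… ∩ ⟦yellow⟧ = {9} ∩ {3, 6, 10, 11, 13, 14} = ∅
⟦yellow vase in 15 that 1 held near 8⟧ = ∅, so the cardinality is 0.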